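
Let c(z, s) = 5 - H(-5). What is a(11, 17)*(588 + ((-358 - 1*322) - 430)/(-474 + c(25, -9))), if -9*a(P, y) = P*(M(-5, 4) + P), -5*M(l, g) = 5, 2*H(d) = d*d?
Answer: -20843680/2889 ≈ -7214.8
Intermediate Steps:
H(d) = d²/2 (H(d) = (d*d)/2 = d²/2)
M(l, g) = -1 (M(l, g) = -⅕*5 = -1)
a(P, y) = -P*(-1 + P)/9
c(z, s) = -15/2 (c(z, s) = 5 - (-5)²/2 = 5 - 25/2 = -15/2)
a(11, 17)*(588 + ((-358 - 1*322) - 430)/(-474 + c(25, -9))) = ((⅑)*11*(1 - 1*11))*(588 + ((-358 - 1*322) - 430)/(-474 - 15/2)) = ((⅑)*11*(1 - 11))*(588 + ((-358 - 322) - 430)/(-963/2)) = ((⅑)*11*(-10))*(588 + (-680 - 430)*(-2/963)) = -110*(588 - 1110*(-2/963))/9 = -110*(588 + 740/321)/9 = -110/9*189488/321 = -20843680/2889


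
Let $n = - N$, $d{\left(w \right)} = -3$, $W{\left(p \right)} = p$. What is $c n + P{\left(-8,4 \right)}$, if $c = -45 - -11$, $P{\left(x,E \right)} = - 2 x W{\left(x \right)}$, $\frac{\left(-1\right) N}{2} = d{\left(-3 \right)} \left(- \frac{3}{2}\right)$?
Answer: $-434$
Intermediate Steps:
$N = -9$ ($N = - 2 \left(- 3 \left(- \frac{3}{2}\right)\right) = - 2 \left(- 3 \left(\left(-3\right) \frac{1}{2}\right)\right) = - 2 \left(\left(-3\right) \left(- \frac{3}{2}\right)\right) = \left(-2\right) \frac{9}{2} = -9$)
$P{\left(x,E \right)} = - 2 x^{2}$ ($P{\left(x,E \right)} = - 2 x x = - 2 x^{2}$)
$n = 9$ ($n = \left(-1\right) \left(-9\right) = 9$)
$c = -34$ ($c = -45 + 11 = -34$)
$c n + P{\left(-8,4 \right)} = \left(-34\right) 9 - 2 \left(-8\right)^{2} = -306 - 128 = -434$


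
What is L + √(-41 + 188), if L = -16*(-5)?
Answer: 80 + 7*√3 ≈ 92.124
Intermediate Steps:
L = 80
L + √(-41 + 188) = 80 + √(-41 + 188) = 80 + √147 = 80 + 7*√3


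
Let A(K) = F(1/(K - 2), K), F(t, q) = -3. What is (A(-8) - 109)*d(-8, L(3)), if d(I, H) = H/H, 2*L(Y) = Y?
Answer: -112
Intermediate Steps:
L(Y) = Y/2
d(I, H) = 1
A(K) = -3
(A(-8) - 109)*d(-8, L(3)) = (-3 - 109)*1 = -112*1 = -112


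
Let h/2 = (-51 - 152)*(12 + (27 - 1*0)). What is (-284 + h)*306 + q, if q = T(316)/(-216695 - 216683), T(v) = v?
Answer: -1068733550570/216689 ≈ -4.9321e+6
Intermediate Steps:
q = -158/216689 (q = 316/(-216695 - 216683) = 316/(-433378) = 316*(-1/433378) = -158/216689 ≈ -0.00072916)
h = -15834 (h = 2*((-51 - 152)*(12 + (27 - 1*0))) = 2*(-203*(12 + (27 + 0))) = 2*(-203*(12 + 27)) = 2*(-203*39) = 2*(-7917) = -15834)
(-284 + h)*306 + q = (-284 - 15834)*306 - 158/216689 = -16118*306 - 158/216689 = -4932108 - 158/216689 = -1068733550570/216689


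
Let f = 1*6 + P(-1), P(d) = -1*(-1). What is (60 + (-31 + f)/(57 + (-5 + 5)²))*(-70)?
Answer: -79240/19 ≈ -4170.5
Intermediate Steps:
P(d) = 1
f = 7 (f = 1*6 + 1 = 6 + 1 = 7)
(60 + (-31 + f)/(57 + (-5 + 5)²))*(-70) = (60 + (-31 + 7)/(57 + (-5 + 5)²))*(-70) = (60 - 24/(57 + 0²))*(-70) = (60 - 24/(57 + 0))*(-70) = (60 - 24/57)*(-70) = (60 - 24*1/57)*(-70) = (60 - 8/19)*(-70) = (1132/19)*(-70) = -79240/19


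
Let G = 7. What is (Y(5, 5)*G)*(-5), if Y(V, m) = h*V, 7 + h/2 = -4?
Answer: 3850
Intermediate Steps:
h = -22 (h = -14 + 2*(-4) = -14 - 8 = -22)
Y(V, m) = -22*V
(Y(5, 5)*G)*(-5) = (-22*5*7)*(-5) = -110*7*(-5) = -770*(-5) = 3850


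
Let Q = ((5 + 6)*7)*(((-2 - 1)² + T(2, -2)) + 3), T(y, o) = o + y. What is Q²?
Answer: 853776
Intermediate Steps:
Q = 924 (Q = ((5 + 6)*7)*(((-2 - 1)² + (-2 + 2)) + 3) = (11*7)*(((-3)² + 0) + 3) = 77*((9 + 0) + 3) = 77*(9 + 3) = 77*12 = 924)
Q² = 924² = 853776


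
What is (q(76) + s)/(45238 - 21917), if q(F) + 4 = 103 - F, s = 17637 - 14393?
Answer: 3267/23321 ≈ 0.14009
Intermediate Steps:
s = 3244
q(F) = 99 - F (q(F) = -4 + (103 - F) = 99 - F)
(q(76) + s)/(45238 - 21917) = ((99 - 1*76) + 3244)/(45238 - 21917) = ((99 - 76) + 3244)/23321 = (23 + 3244)*(1/23321) = 3267*(1/23321) = 3267/23321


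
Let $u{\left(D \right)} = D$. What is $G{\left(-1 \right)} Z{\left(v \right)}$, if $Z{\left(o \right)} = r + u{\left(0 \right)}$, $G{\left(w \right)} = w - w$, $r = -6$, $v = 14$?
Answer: $0$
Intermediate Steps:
$G{\left(w \right)} = 0$
$Z{\left(o \right)} = -6$ ($Z{\left(o \right)} = -6 + 0 = -6$)
$G{\left(-1 \right)} Z{\left(v \right)} = 0 \left(-6\right) = 0$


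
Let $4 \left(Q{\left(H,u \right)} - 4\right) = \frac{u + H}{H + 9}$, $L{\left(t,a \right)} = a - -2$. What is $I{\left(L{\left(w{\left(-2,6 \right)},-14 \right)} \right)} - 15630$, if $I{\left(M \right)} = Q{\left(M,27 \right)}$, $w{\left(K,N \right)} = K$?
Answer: $- \frac{62509}{4} \approx -15627.0$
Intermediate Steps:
$L{\left(t,a \right)} = 2 + a$ ($L{\left(t,a \right)} = a + 2 = 2 + a$)
$Q{\left(H,u \right)} = 4 + \frac{H + u}{4 \left(9 + H\right)}$ ($Q{\left(H,u \right)} = 4 + \frac{\left(u + H\right) \frac{1}{H + 9}}{4} = 4 + \frac{\left(H + u\right) \frac{1}{9 + H}}{4} = 4 + \frac{\frac{1}{9 + H} \left(H + u\right)}{4} = 4 + \frac{H + u}{4 \left(9 + H\right)}$)
$I{\left(M \right)} = \frac{171 + 17 M}{4 \left(9 + M\right)}$ ($I{\left(M \right)} = \frac{144 + 27 + 17 M}{4 \left(9 + M\right)} = \frac{171 + 17 M}{4 \left(9 + M\right)}$)
$I{\left(L{\left(w{\left(-2,6 \right)},-14 \right)} \right)} - 15630 = \frac{171 + 17 \left(2 - 14\right)}{4 \left(9 + \left(2 - 14\right)\right)} - 15630 = \frac{171 + 17 \left(-12\right)}{4 \left(9 - 12\right)} - 15630 = \frac{171 - 204}{4 \left(-3\right)} - 15630 = \frac{1}{4} \left(- \frac{1}{3}\right) \left(-33\right) - 15630 = \frac{11}{4} - 15630 = - \frac{62509}{4}$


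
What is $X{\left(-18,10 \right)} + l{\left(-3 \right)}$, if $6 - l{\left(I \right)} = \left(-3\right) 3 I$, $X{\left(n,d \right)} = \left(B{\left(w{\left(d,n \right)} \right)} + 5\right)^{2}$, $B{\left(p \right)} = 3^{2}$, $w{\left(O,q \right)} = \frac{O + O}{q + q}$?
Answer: $175$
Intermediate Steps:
$w{\left(O,q \right)} = \frac{O}{q}$ ($w{\left(O,q \right)} = \frac{2 O}{2 q} = 2 O \frac{1}{2 q} = \frac{O}{q}$)
$B{\left(p \right)} = 9$
$X{\left(n,d \right)} = 196$ ($X{\left(n,d \right)} = \left(9 + 5\right)^{2} = 14^{2} = 196$)
$l{\left(I \right)} = 6 + 9 I$ ($l{\left(I \right)} = 6 - \left(-3\right) 3 I = 6 - - 9 I = 6 + 9 I$)
$X{\left(-18,10 \right)} + l{\left(-3 \right)} = 196 + \left(6 + 9 \left(-3\right)\right) = 196 + \left(6 - 27\right) = 196 - 21 = 175$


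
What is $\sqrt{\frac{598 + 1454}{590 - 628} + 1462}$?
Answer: $8 \sqrt{22} \approx 37.523$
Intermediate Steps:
$\sqrt{\frac{598 + 1454}{590 - 628} + 1462} = \sqrt{\frac{2052}{-38} + 1462} = \sqrt{2052 \left(- \frac{1}{38}\right) + 1462} = \sqrt{-54 + 1462} = \sqrt{1408} = 8 \sqrt{22}$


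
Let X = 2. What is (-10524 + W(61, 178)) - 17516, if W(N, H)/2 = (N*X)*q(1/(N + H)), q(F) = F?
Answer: -6701316/239 ≈ -28039.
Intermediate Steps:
W(N, H) = 4*N/(H + N) (W(N, H) = 2*((N*2)/(N + H)) = 2*((2*N)/(H + N)) = 2*(2*N/(H + N)) = 4*N/(H + N))
(-10524 + W(61, 178)) - 17516 = (-10524 + 4*61/(178 + 61)) - 17516 = (-10524 + 4*61/239) - 17516 = (-10524 + 4*61*(1/239)) - 17516 = (-10524 + 244/239) - 17516 = -2514992/239 - 17516 = -6701316/239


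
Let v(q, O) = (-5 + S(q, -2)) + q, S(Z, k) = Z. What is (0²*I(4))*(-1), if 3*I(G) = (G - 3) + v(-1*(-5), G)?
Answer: 0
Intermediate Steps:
v(q, O) = -5 + 2*q (v(q, O) = (-5 + q) + q = -5 + 2*q)
I(G) = ⅔ + G/3 (I(G) = ((G - 3) + (-5 + 2*(-1*(-5))))/3 = ((-3 + G) + (-5 + 2*5))/3 = ((-3 + G) + (-5 + 10))/3 = ((-3 + G) + 5)/3 = (2 + G)/3 = ⅔ + G/3)
(0²*I(4))*(-1) = (0²*(⅔ + (⅓)*4))*(-1) = (0*(⅔ + 4/3))*(-1) = (0*2)*(-1) = 0*(-1) = 0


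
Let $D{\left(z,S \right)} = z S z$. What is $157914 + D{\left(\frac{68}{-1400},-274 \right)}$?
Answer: $\frac{9672192907}{61250} \approx 1.5791 \cdot 10^{5}$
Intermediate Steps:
$D{\left(z,S \right)} = S z^{2}$ ($D{\left(z,S \right)} = S z z = S z^{2}$)
$157914 + D{\left(\frac{68}{-1400},-274 \right)} = 157914 - 274 \left(\frac{68}{-1400}\right)^{2} = 157914 - 274 \left(68 \left(- \frac{1}{1400}\right)\right)^{2} = 157914 - 274 \left(- \frac{17}{350}\right)^{2} = 157914 - \frac{39593}{61250} = \frac{9672192907}{61250}$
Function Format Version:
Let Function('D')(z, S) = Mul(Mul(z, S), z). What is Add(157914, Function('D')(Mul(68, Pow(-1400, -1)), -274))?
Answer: Rational(9672192907, 61250) ≈ 1.5791e+5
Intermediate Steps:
Function('D')(z, S) = Mul(S, Pow(z, 2)) (Function('D')(z, S) = Mul(Mul(S, z), z) = Mul(S, Pow(z, 2)))
Add(157914, Function('D')(Mul(68, Pow(-1400, -1)), -274)) = Add(157914, Mul(-274, Pow(Mul(68, Pow(-1400, -1)), 2))) = Add(157914, Mul(-274, Pow(Mul(68, Rational(-1, 1400)), 2))) = Add(157914, Mul(-274, Pow(Rational(-17, 350), 2))) = Add(157914, Mul(-274, Rational(289, 122500))) = Add(157914, Rational(-39593, 61250)) = Rational(9672192907, 61250)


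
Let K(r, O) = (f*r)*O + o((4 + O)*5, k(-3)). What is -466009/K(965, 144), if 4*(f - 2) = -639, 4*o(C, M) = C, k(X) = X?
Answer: 466009/21920755 ≈ 0.021259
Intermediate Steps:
o(C, M) = C/4
f = -631/4 (f = 2 + (1/4)*(-639) = 2 - 639/4 = -631/4 ≈ -157.75)
K(r, O) = 5 + 5*O/4 - 631*O*r/4 (K(r, O) = (-631*r/4)*O + ((4 + O)*5)/4 = -631*O*r/4 + (20 + 5*O)/4 = -631*O*r/4 + (5 + 5*O/4) = 5 + 5*O/4 - 631*O*r/4)
-466009/K(965, 144) = -466009/(5 + (5/4)*144 - 631/4*144*965) = -466009/(5 + 180 - 21920940) = -466009/(-21920755) = -466009*(-1/21920755) = 466009/21920755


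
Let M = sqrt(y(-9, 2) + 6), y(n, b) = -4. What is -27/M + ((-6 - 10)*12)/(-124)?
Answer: 48/31 - 27*sqrt(2)/2 ≈ -17.543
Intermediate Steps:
M = sqrt(2) (M = sqrt(-4 + 6) = sqrt(2) ≈ 1.4142)
-27/M + ((-6 - 10)*12)/(-124) = -27*sqrt(2)/2 + ((-6 - 10)*12)/(-124) = -27*sqrt(2)/2 - 16*12*(-1/124) = -27*sqrt(2)/2 - 192*(-1/124) = -27*sqrt(2)/2 + 48/31 = 48/31 - 27*sqrt(2)/2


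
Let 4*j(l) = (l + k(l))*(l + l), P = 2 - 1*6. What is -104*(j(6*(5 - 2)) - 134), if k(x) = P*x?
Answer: 64480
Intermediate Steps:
P = -4 (P = 2 - 6 = -4)
k(x) = -4*x
j(l) = -3*l²/2 (j(l) = ((l - 4*l)*(l + l))/4 = ((-3*l)*(2*l))/4 = (-6*l²)/4 = -3*l²/2)
-104*(j(6*(5 - 2)) - 134) = -104*(-3*36*(5 - 2)²/2 - 134) = -104*(-3*(6*3)²/2 - 134) = -104*(-3/2*18² - 134) = -104*(-3/2*324 - 134) = -104*(-486 - 134) = -104*(-620) = 64480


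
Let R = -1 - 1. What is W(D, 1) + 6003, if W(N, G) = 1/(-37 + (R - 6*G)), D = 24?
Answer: 270134/45 ≈ 6003.0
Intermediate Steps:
R = -2
W(N, G) = 1/(-39 - 6*G) (W(N, G) = 1/(-37 + (-2 - 6*G)) = 1/(-39 - 6*G))
W(D, 1) + 6003 = -1/(39 + 6*1) + 6003 = -1/(39 + 6) + 6003 = -1/45 + 6003 = 270134/45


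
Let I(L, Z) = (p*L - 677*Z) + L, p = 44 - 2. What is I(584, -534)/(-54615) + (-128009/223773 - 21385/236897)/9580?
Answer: -18030371095188833/2546928848137930 ≈ -7.0793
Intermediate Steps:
p = 42
I(L, Z) = -677*Z + 43*L (I(L, Z) = (42*L - 677*Z) + L = (-677*Z + 42*L) + L = -677*Z + 43*L)
I(584, -534)/(-54615) + (-128009/223773 - 21385/236897)/9580 = (-677*(-534) + 43*584)/(-54615) + (-128009/223773 - 21385/236897)/9580 = (361518 + 25112)*(-1/54615) + (-128009*1/223773 - 21385*1/236897)*(1/9580) = 386630*(-1/54615) + (-128009/223773 - 21385/236897)*(1/9580) = -77326/10923 - 35110333678/53011152381*1/9580 = -77326/10923 - 17555166839/253923419904990 = -18030371095188833/2546928848137930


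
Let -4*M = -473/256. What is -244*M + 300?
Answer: 47947/256 ≈ 187.29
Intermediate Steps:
M = 473/1024 (M = -(-473)/(4*256) = -1/4*(-473/256) = 473/1024 ≈ 0.46191)
-244*M + 300 = -244*473/1024 + 300 = -28853/256 + 300 = 47947/256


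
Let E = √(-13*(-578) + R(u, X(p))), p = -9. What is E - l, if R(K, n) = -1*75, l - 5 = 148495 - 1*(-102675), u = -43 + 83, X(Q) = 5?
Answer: -251175 + √7439 ≈ -2.5109e+5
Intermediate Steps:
u = 40
l = 251175 (l = 5 + (148495 - 1*(-102675)) = 5 + (148495 + 102675) = 5 + 251170 = 251175)
R(K, n) = -75
E = √7439 (E = √(-13*(-578) - 75) = √(7514 - 75) = √7439 ≈ 86.250)
E - l = √7439 - 1*251175 = √7439 - 251175 = -251175 + √7439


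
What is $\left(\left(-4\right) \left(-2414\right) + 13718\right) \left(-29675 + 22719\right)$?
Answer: $-162589544$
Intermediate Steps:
$\left(\left(-4\right) \left(-2414\right) + 13718\right) \left(-29675 + 22719\right) = \left(9656 + 13718\right) \left(-6956\right) = 23374 \left(-6956\right) = -162589544$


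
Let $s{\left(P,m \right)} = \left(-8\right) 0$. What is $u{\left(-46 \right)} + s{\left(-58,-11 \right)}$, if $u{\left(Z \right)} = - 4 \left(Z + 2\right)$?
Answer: $176$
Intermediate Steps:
$s{\left(P,m \right)} = 0$
$u{\left(Z \right)} = -8 - 4 Z$ ($u{\left(Z \right)} = - 4 \left(2 + Z\right) = -8 - 4 Z$)
$u{\left(-46 \right)} + s{\left(-58,-11 \right)} = \left(-8 - -184\right) + 0 = \left(-8 + 184\right) + 0 = 176 + 0 = 176$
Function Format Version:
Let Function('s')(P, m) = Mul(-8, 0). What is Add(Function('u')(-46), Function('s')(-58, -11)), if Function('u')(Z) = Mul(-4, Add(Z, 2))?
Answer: 176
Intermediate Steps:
Function('s')(P, m) = 0
Function('u')(Z) = Add(-8, Mul(-4, Z)) (Function('u')(Z) = Mul(-4, Add(2, Z)) = Add(-8, Mul(-4, Z)))
Add(Function('u')(-46), Function('s')(-58, -11)) = Add(Add(-8, Mul(-4, -46)), 0) = Add(Add(-8, 184), 0) = Add(176, 0) = 176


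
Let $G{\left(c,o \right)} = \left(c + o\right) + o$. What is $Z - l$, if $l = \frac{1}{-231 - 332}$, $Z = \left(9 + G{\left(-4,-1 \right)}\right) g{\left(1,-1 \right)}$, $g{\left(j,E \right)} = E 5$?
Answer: $- \frac{8444}{563} \approx -14.998$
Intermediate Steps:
$G{\left(c,o \right)} = c + 2 o$
$g{\left(j,E \right)} = 5 E$
$Z = -15$ ($Z = \left(9 + \left(-4 + 2 \left(-1\right)\right)\right) 5 \left(-1\right) = \left(9 - 6\right) \left(-5\right) = 3 \left(-5\right) = -15$)
$l = - \frac{1}{563}$ ($l = \frac{1}{-563} = - \frac{1}{563} \approx -0.0017762$)
$Z - l = -15 - - \frac{1}{563} = -15 + \frac{1}{563} = - \frac{8444}{563}$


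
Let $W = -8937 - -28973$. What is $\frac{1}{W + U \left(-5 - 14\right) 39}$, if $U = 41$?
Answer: $- \frac{1}{10345} \approx -9.6665 \cdot 10^{-5}$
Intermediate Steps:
$W = 20036$ ($W = -8937 + 28973 = 20036$)
$\frac{1}{W + U \left(-5 - 14\right) 39} = \frac{1}{20036 + 41 \left(-5 - 14\right) 39} = \frac{1}{20036 + 41 \left(-19\right) 39} = \frac{1}{20036 - 30381} = \frac{1}{-10345} = - \frac{1}{10345}$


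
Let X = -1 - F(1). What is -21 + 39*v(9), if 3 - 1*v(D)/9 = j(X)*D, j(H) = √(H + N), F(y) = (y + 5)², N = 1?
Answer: 1032 - 18954*I ≈ 1032.0 - 18954.0*I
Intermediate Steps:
F(y) = (5 + y)²
X = -37 (X = -1 - (5 + 1)² = -1 - 1*6² = -1 - 1*36 = -1 - 36 = -37)
j(H) = √(1 + H) (j(H) = √(H + 1) = √(1 + H))
v(D) = 27 - 54*I*D (v(D) = 27 - 9*√(1 - 37)*D = 27 - 9*√(-36)*D = 27 - 9*6*I*D = 27 - 54*I*D)
-21 + 39*v(9) = -21 + 39*(27 - 54*I*9) = -21 + 39*(27 - 486*I) = -21 + (1053 - 18954*I) = 1032 - 18954*I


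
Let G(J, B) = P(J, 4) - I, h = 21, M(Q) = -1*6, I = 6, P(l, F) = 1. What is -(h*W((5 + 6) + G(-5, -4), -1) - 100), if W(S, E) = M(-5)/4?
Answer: 263/2 ≈ 131.50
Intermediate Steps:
M(Q) = -6
G(J, B) = -5 (G(J, B) = 1 - 1*6 = 1 - 6 = -5)
W(S, E) = -3/2 (W(S, E) = -6/4 = -6*1/4 = -3/2)
-(h*W((5 + 6) + G(-5, -4), -1) - 100) = -(21*(-3/2) - 100) = -(-63/2 - 100) = -1*(-263/2) = 263/2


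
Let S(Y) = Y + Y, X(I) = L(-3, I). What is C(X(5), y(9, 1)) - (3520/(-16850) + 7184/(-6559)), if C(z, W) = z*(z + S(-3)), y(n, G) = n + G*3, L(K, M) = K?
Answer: 312815513/11051915 ≈ 28.304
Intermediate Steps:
X(I) = -3
S(Y) = 2*Y
y(n, G) = n + 3*G
C(z, W) = z*(-6 + z) (C(z, W) = z*(z + 2*(-3)) = z*(z - 6) = z*(-6 + z))
C(X(5), y(9, 1)) - (3520/(-16850) + 7184/(-6559)) = -3*(-6 - 3) - (3520/(-16850) + 7184/(-6559)) = -3*(-9) - (3520*(-1/16850) + 7184*(-1/6559)) = 27 - (-352/1685 - 7184/6559) = 27 - 1*(-14413808/11051915) = 27 + 14413808/11051915 = 312815513/11051915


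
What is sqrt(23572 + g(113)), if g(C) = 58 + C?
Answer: sqrt(23743) ≈ 154.09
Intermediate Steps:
sqrt(23572 + g(113)) = sqrt(23572 + (58 + 113)) = sqrt(23572 + 171) = sqrt(23743)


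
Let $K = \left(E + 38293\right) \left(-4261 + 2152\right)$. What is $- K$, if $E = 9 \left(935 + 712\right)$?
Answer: $112021644$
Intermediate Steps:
$E = 14823$ ($E = 9 \cdot 1647 = 14823$)
$K = -112021644$ ($K = \left(14823 + 38293\right) \left(-4261 + 2152\right) = 53116 \left(-2109\right) = -112021644$)
$- K = \left(-1\right) \left(-112021644\right) = 112021644$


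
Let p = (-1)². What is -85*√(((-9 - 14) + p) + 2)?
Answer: -170*I*√5 ≈ -380.13*I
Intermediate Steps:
p = 1
-85*√(((-9 - 14) + p) + 2) = -85*√(((-9 - 14) + 1) + 2) = -85*√((-23 + 1) + 2) = -85*√(-22 + 2) = -170*I*√5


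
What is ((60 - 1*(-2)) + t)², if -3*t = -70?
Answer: 65536/9 ≈ 7281.8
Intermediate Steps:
t = 70/3 (t = -⅓*(-70) = 70/3 ≈ 23.333)
((60 - 1*(-2)) + t)² = ((60 - 1*(-2)) + 70/3)² = ((60 + 2) + 70/3)² = (62 + 70/3)² = (256/3)² = 65536/9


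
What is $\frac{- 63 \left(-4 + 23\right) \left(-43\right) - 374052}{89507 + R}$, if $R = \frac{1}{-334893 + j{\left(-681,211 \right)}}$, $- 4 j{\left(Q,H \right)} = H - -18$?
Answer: $- \frac{432194346381}{119921568103} \approx -3.604$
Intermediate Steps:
$j{\left(Q,H \right)} = - \frac{9}{2} - \frac{H}{4}$ ($j{\left(Q,H \right)} = - \frac{H - -18}{4} = - \frac{H + 18}{4} = - \frac{18 + H}{4} = - \frac{9}{2} - \frac{H}{4}$)
$R = - \frac{4}{1339801}$ ($R = \frac{1}{-334893 - \frac{229}{4}} = \frac{1}{- \frac{1339801}{4}} = - \frac{4}{1339801} \approx -2.9855 \cdot 10^{-6}$)
$\frac{- 63 \left(-4 + 23\right) \left(-43\right) - 374052}{89507 + R} = \frac{- 63 \left(-4 + 23\right) \left(-43\right) - 374052}{89507 - \frac{4}{1339801}} = \frac{\left(-63\right) 19 \left(-43\right) - 374052}{\frac{119921568103}{1339801}} = \left(\left(-1197\right) \left(-43\right) - 374052\right) \frac{1339801}{119921568103} = \left(51471 - 374052\right) \frac{1339801}{119921568103} = \left(-322581\right) \frac{1339801}{119921568103} = - \frac{432194346381}{119921568103}$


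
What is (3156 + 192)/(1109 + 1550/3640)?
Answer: 1218672/403831 ≈ 3.0178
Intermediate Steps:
(3156 + 192)/(1109 + 1550/3640) = 3348/(1109 + 1550*(1/3640)) = 3348/(1109 + 155/364) = 3348/(403831/364) = 3348*(364/403831) = 1218672/403831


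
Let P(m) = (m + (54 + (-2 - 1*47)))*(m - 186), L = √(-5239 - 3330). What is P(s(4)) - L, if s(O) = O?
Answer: -1638 - I*√8569 ≈ -1638.0 - 92.569*I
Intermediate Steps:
L = I*√8569 (L = √(-8569) = I*√8569 ≈ 92.569*I)
P(m) = (-186 + m)*(5 + m) (P(m) = (m + (54 + (-2 - 47)))*(-186 + m) = (m + (54 - 49))*(-186 + m) = (m + 5)*(-186 + m) = (5 + m)*(-186 + m) = (-186 + m)*(5 + m))
P(s(4)) - L = (-930 + 4² - 181*4) - I*√8569 = (-930 + 16 - 724) - I*√8569 = -1638 - I*√8569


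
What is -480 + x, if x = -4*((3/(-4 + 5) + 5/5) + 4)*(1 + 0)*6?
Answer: -672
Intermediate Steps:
x = -192 (x = -4*((3/1 + 5*(⅕)) + 4)*6 = -4*((3*1 + 1) + 4)*6 = -4*((3 + 1) + 4)*6 = -4*(4 + 4)*6 = -32*6 = -192)
-480 + x = -480 - 192 = -672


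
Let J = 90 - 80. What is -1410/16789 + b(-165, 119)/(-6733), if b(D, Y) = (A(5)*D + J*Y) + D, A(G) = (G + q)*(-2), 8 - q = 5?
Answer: -71025215/113040337 ≈ -0.62832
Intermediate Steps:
q = 3 (q = 8 - 1*5 = 8 - 5 = 3)
J = 10
A(G) = -6 - 2*G (A(G) = (G + 3)*(-2) = (3 + G)*(-2) = -6 - 2*G)
b(D, Y) = -15*D + 10*Y (b(D, Y) = ((-6 - 2*5)*D + 10*Y) + D = ((-6 - 10)*D + 10*Y) + D = (-16*D + 10*Y) + D = -15*D + 10*Y)
-1410/16789 + b(-165, 119)/(-6733) = -1410/16789 + (-15*(-165) + 10*119)/(-6733) = -1410*1/16789 + (2475 + 1190)*(-1/6733) = -1410/16789 + 3665*(-1/6733) = -1410/16789 - 3665/6733 = -71025215/113040337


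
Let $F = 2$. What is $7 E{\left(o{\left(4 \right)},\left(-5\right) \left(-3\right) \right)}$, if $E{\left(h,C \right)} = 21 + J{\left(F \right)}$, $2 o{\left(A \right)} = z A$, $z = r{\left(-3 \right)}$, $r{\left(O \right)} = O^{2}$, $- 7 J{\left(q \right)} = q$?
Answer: $145$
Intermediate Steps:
$J{\left(q \right)} = - \frac{q}{7}$
$z = 9$ ($z = \left(-3\right)^{2} = 9$)
$o{\left(A \right)} = \frac{9 A}{2}$
$E{\left(h,C \right)} = \frac{145}{7}$ ($E{\left(h,C \right)} = 21 - \frac{2}{7} = \frac{145}{7}$)
$7 E{\left(o{\left(4 \right)},\left(-5\right) \left(-3\right) \right)} = 7 \cdot \frac{145}{7} = 145$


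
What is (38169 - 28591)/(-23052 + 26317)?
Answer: 9578/3265 ≈ 2.9335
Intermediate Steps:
(38169 - 28591)/(-23052 + 26317) = 9578/3265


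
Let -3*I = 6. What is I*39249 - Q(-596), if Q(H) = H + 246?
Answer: -78148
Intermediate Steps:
I = -2 (I = -1/3*6 = -2)
Q(H) = 246 + H
I*39249 - Q(-596) = -2*39249 - (246 - 596) = -78498 - 1*(-350) = -78498 + 350 = -78148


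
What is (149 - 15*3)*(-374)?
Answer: -38896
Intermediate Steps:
(149 - 15*3)*(-374) = (149 - 45)*(-374) = 104*(-374) = -38896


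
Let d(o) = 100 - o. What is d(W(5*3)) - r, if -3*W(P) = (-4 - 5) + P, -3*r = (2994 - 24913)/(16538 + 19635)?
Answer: 11047019/108519 ≈ 101.80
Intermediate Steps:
r = 21919/108519 (r = -(2994 - 24913)/(3*(16538 + 19635)) = -(-21919)/(3*36173) = -⅓*(-21919/36173) = 21919/108519 ≈ 0.20198)
W(P) = 3 - P/3 (W(P) = -((-4 - 5) + P)/3 = -(-9 + P)/3 = 3 - P/3)
d(W(5*3)) - r = (100 - (3 - 5*3/3)) - 1*21919/108519 = (100 - (3 - ⅓*15)) - 21919/108519 = (100 - (3 - 5)) - 21919/108519 = (100 - 1*(-2)) - 21919/108519 = (100 + 2) - 21919/108519 = 102 - 21919/108519 = 11047019/108519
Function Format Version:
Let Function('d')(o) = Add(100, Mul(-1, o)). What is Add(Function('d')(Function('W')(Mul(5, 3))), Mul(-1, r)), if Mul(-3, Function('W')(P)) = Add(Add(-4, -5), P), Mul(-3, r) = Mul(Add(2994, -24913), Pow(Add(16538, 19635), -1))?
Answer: Rational(11047019, 108519) ≈ 101.80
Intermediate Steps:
r = Rational(21919, 108519) (r = Mul(Rational(-1, 3), Mul(Add(2994, -24913), Pow(Add(16538, 19635), -1))) = Mul(Rational(-1, 3), Mul(-21919, Pow(36173, -1))) = Mul(Rational(-1, 3), Mul(-21919, Rational(1, 36173))) = Mul(Rational(-1, 3), Rational(-21919, 36173)) = Rational(21919, 108519) ≈ 0.20198)
Function('W')(P) = Add(3, Mul(Rational(-1, 3), P)) (Function('W')(P) = Mul(Rational(-1, 3), Add(Add(-4, -5), P)) = Mul(Rational(-1, 3), Add(-9, P)) = Add(3, Mul(Rational(-1, 3), P)))
Add(Function('d')(Function('W')(Mul(5, 3))), Mul(-1, r)) = Add(Add(100, Mul(-1, Add(3, Mul(Rational(-1, 3), Mul(5, 3))))), Mul(-1, Rational(21919, 108519))) = Add(Add(100, Mul(-1, Add(3, Mul(Rational(-1, 3), 15)))), Rational(-21919, 108519)) = Add(Add(100, Mul(-1, Add(3, -5))), Rational(-21919, 108519)) = Add(Add(100, Mul(-1, -2)), Rational(-21919, 108519)) = Add(Add(100, 2), Rational(-21919, 108519)) = Add(102, Rational(-21919, 108519)) = Rational(11047019, 108519)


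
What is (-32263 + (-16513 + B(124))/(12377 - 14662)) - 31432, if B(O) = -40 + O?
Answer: -145526646/2285 ≈ -63688.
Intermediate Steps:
(-32263 + (-16513 + B(124))/(12377 - 14662)) - 31432 = (-32263 + (-16513 + (-40 + 124))/(12377 - 14662)) - 31432 = (-32263 + (-16513 + 84)/(-2285)) - 31432 = (-32263 - 16429*(-1/2285)) - 31432 = (-32263 + 16429/2285) - 31432 = -73704526/2285 - 31432 = -145526646/2285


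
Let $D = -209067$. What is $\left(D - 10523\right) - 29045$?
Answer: $-248635$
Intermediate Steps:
$\left(D - 10523\right) - 29045 = \left(-209067 - 10523\right) - 29045 = -219590 - 29045 = -248635$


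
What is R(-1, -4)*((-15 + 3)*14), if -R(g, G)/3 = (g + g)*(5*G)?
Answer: 20160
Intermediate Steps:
R(g, G) = -30*G*g (R(g, G) = -3*(g + g)*5*G = -3*2*g*5*G = -30*G*g)
R(-1, -4)*((-15 + 3)*14) = (-30*(-4)*(-1))*((-15 + 3)*14) = -(-1440)*14 = -120*(-168) = 20160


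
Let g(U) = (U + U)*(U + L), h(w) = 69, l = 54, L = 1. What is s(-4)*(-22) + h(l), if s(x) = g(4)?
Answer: -811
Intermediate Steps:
g(U) = 2*U*(1 + U) (g(U) = (U + U)*(U + 1) = (2*U)*(1 + U) = 2*U*(1 + U))
s(x) = 40 (s(x) = 2*4*(1 + 4) = 2*4*5 = 40)
s(-4)*(-22) + h(l) = 40*(-22) + 69 = -880 + 69 = -811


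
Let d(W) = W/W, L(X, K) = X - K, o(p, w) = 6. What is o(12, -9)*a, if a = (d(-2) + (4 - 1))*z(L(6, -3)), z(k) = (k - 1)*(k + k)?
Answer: 3456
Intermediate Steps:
z(k) = 2*k*(-1 + k) (z(k) = (-1 + k)*(2*k) = 2*k*(-1 + k))
d(W) = 1
a = 576 (a = (1 + (4 - 1))*(2*(6 - 1*(-3))*(-1 + (6 - 1*(-3)))) = (1 + 3)*(2*(6 + 3)*(-1 + (6 + 3))) = 4*(2*9*(-1 + 9)) = 4*(2*9*8) = 4*144 = 576)
o(12, -9)*a = 6*576 = 3456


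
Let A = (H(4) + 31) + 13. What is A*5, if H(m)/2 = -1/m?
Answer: 435/2 ≈ 217.50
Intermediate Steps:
H(m) = -2/m (H(m) = 2*(-1/m) = -2/m)
A = 87/2 (A = (-2/4 + 31) + 13 = (-2*¼ + 31) + 13 = (-½ + 31) + 13 = 61/2 + 13 = 87/2 ≈ 43.500)
A*5 = (87/2)*5 = 435/2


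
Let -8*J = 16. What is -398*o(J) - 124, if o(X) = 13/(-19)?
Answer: 2818/19 ≈ 148.32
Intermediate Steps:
J = -2 (J = -⅛*16 = -2)
o(X) = -13/19 (o(X) = 13*(-1/19) = -13/19)
-398*o(J) - 124 = -398*(-13/19) - 124 = 5174/19 - 124 = 2818/19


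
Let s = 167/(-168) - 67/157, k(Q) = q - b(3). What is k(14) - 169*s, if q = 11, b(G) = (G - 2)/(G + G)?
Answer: 6619015/26376 ≈ 250.95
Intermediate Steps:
b(G) = (-2 + G)/(2*G) (b(G) = (-2 + G)/((2*G)) = (-2 + G)*(1/(2*G)) = (-2 + G)/(2*G))
k(Q) = 65/6 (k(Q) = 11 - (-2 + 3)/(2*3) = 11 - 1/(2*3) = 11 - 1*⅙ = 11 - ⅙ = 65/6)
s = -37475/26376 (s = 167*(-1/168) - 67*1/157 = -167/168 - 67/157 = -37475/26376 ≈ -1.4208)
k(14) - 169*s = 65/6 - 169*(-37475/26376) = 65/6 + 6333275/26376 = 6619015/26376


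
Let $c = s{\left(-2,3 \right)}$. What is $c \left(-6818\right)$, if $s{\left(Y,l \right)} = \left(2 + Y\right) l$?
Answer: $0$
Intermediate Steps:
$s{\left(Y,l \right)} = l \left(2 + Y\right)$
$c = 0$ ($c = 3 \left(2 - 2\right) = 3 \cdot 0 = 0$)
$c \left(-6818\right) = 0 \left(-6818\right) = 0$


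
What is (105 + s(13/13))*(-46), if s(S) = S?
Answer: -4876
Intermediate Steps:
(105 + s(13/13))*(-46) = (105 + 13/13)*(-46) = (105 + 13*(1/13))*(-46) = (105 + 1)*(-46) = 106*(-46) = -4876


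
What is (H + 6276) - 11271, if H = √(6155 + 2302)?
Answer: -4995 + √8457 ≈ -4903.0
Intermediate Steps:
H = √8457 ≈ 91.962
(H + 6276) - 11271 = (√8457 + 6276) - 11271 = (6276 + √8457) - 11271 = -4995 + √8457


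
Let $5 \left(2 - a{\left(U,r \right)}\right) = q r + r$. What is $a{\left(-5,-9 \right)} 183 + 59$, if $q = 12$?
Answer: $\frac{23536}{5} \approx 4707.2$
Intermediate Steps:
$a{\left(U,r \right)} = 2 - \frac{13 r}{5}$ ($a{\left(U,r \right)} = 2 - \frac{12 r + r}{5} = 2 - \frac{13 r}{5}$)
$a{\left(-5,-9 \right)} 183 + 59 = \left(2 - - \frac{117}{5}\right) 183 + 59 = \left(2 + \frac{117}{5}\right) 183 + 59 = \frac{127}{5} \cdot 183 + 59 = \frac{23241}{5} + 59 = \frac{23536}{5}$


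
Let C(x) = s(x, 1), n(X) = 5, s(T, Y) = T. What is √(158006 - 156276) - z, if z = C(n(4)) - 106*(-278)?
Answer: -29473 + √1730 ≈ -29431.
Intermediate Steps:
C(x) = x
z = 29473 (z = 5 - 106*(-278) = 5 + 29468 = 29473)
√(158006 - 156276) - z = √(158006 - 156276) - 1*29473 = √1730 - 29473 = -29473 + √1730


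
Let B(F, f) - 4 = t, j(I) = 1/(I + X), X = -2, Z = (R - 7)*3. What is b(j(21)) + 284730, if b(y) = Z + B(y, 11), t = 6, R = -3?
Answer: 284710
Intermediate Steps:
Z = -30 (Z = (-3 - 7)*3 = -10*3 = -30)
j(I) = 1/(-2 + I) (j(I) = 1/(I - 2) = 1/(-2 + I))
B(F, f) = 10 (B(F, f) = 4 + 6 = 10)
b(y) = -20 (b(y) = -30 + 10 = -20)
b(j(21)) + 284730 = -20 + 284730 = 284710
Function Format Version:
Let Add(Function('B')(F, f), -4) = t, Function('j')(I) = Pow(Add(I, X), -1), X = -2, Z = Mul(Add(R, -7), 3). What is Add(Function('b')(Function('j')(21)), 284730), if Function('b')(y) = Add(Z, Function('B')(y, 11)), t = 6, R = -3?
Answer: 284710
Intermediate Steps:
Z = -30 (Z = Mul(Add(-3, -7), 3) = Mul(-10, 3) = -30)
Function('j')(I) = Pow(Add(-2, I), -1) (Function('j')(I) = Pow(Add(I, -2), -1) = Pow(Add(-2, I), -1))
Function('B')(F, f) = 10 (Function('B')(F, f) = Add(4, 6) = 10)
Function('b')(y) = -20 (Function('b')(y) = Add(-30, 10) = -20)
Add(Function('b')(Function('j')(21)), 284730) = Add(-20, 284730) = 284710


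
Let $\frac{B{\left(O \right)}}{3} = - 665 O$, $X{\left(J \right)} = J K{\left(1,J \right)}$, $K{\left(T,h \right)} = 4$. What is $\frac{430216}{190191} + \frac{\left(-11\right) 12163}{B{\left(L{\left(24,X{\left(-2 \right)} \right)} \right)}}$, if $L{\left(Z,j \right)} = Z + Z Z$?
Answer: $\frac{180138258821}{75886209000} \approx 2.3738$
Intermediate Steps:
$X{\left(J \right)} = 4 J$ ($X{\left(J \right)} = J 4 = 4 J$)
$L{\left(Z,j \right)} = Z + Z^{2}$
$B{\left(O \right)} = - 1995 O$ ($B{\left(O \right)} = 3 \left(- 665 O\right) = - 1995 O$)
$\frac{430216}{190191} + \frac{\left(-11\right) 12163}{B{\left(L{\left(24,X{\left(-2 \right)} \right)} \right)}} = \frac{430216}{190191} + \frac{\left(-11\right) 12163}{\left(-1995\right) 24 \left(1 + 24\right)} = 430216 \cdot \frac{1}{190191} - \frac{133793}{\left(-1995\right) 24 \cdot 25} = \frac{430216}{190191} - \frac{133793}{\left(-1995\right) 600} = \frac{430216}{190191} - \frac{133793}{-1197000} = \frac{430216}{190191} - - \frac{133793}{1197000} = \frac{430216}{190191} + \frac{133793}{1197000} = \frac{180138258821}{75886209000}$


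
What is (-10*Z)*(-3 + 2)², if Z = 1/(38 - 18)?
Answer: -½ ≈ -0.50000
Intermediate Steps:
Z = 1/20 ≈ 0.050000
(-10*Z)*(-3 + 2)² = (-10*1/20)*(-3 + 2)² = -½*(-1)² = -½*1 = -½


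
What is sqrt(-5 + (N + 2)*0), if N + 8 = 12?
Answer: I*sqrt(5) ≈ 2.2361*I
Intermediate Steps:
N = 4 (N = -8 + 12 = 4)
sqrt(-5 + (N + 2)*0) = sqrt(-5 + (4 + 2)*0) = sqrt(-5 + 6*0) = sqrt(-5 + 0) = sqrt(-5) = I*sqrt(5)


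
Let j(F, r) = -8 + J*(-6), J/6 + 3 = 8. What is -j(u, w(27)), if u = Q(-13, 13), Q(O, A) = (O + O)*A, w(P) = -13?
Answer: 188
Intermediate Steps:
J = 30 (J = -18 + 6*8 = -18 + 48 = 30)
Q(O, A) = 2*A*O (Q(O, A) = (2*O)*A = 2*A*O)
u = -338 (u = 2*13*(-13) = -338)
j(F, r) = -188 (j(F, r) = -8 + 30*(-6) = -8 - 180 = -188)
-j(u, w(27)) = -1*(-188) = 188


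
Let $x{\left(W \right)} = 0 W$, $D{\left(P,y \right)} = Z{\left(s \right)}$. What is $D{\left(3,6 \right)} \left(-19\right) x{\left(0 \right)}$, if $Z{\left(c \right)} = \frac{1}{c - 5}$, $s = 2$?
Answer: $0$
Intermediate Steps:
$Z{\left(c \right)} = \frac{1}{-5 + c}$
$D{\left(P,y \right)} = - \frac{1}{3}$ ($D{\left(P,y \right)} = \frac{1}{-5 + 2} = \frac{1}{-3} = - \frac{1}{3}$)
$x{\left(W \right)} = 0$
$D{\left(3,6 \right)} \left(-19\right) x{\left(0 \right)} = \left(- \frac{1}{3}\right) \left(-19\right) 0 = \frac{19}{3} \cdot 0 = 0$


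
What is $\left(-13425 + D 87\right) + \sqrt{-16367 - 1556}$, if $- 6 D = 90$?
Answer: $-14730 + i \sqrt{17923} \approx -14730.0 + 133.88 i$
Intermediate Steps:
$D = -15$ ($D = \left(- \frac{1}{6}\right) 90 = -15$)
$\left(-13425 + D 87\right) + \sqrt{-16367 - 1556} = \left(-13425 - 1305\right) + \sqrt{-16367 - 1556} = \left(-13425 - 1305\right) + \sqrt{-17923} = -14730 + i \sqrt{17923}$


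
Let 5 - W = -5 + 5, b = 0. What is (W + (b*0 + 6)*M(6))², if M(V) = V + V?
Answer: 5929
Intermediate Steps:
M(V) = 2*V
W = 5 (W = 5 - (-5 + 5) = 5 - 1*0 = 5 + 0 = 5)
(W + (b*0 + 6)*M(6))² = (5 + (0*0 + 6)*(2*6))² = (5 + (0 + 6)*12)² = (5 + 6*12)² = (5 + 72)² = 77² = 5929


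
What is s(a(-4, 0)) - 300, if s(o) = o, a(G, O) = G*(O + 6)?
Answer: -324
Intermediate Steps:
a(G, O) = G*(6 + O)
s(a(-4, 0)) - 300 = -4*(6 + 0) - 300 = -4*6 - 300 = -24 - 300 = -324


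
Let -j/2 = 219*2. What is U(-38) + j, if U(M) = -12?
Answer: -888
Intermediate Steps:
j = -876 (j = -438*2 = -2*438 = -876)
U(-38) + j = -12 - 876 = -888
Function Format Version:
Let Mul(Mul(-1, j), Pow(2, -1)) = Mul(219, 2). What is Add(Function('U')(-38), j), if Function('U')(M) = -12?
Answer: -888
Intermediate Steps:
j = -876 (j = Mul(-2, Mul(219, 2)) = Mul(-2, 438) = -876)
Add(Function('U')(-38), j) = Add(-12, -876) = -888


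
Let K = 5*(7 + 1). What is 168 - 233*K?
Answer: -9152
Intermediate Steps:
K = 40 (K = 5*8 = 40)
168 - 233*K = 168 - 233*40 = 168 - 9320 = -9152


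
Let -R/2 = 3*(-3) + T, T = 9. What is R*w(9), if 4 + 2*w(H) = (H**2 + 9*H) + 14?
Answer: 0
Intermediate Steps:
R = 0 (R = -2*(3*(-3) + 9) = -2*(-9 + 9) = -2*0 = 0)
w(H) = 5 + H**2/2 + 9*H/2 (w(H) = -2 + ((H**2 + 9*H) + 14)/2 = -2 + (14 + H**2 + 9*H)/2 = -2 + (7 + H**2/2 + 9*H/2) = 5 + H**2/2 + 9*H/2)
R*w(9) = 0*(5 + (1/2)*9**2 + (9/2)*9) = 0*(5 + (1/2)*81 + 81/2) = 0*(5 + 81/2 + 81/2) = 0*86 = 0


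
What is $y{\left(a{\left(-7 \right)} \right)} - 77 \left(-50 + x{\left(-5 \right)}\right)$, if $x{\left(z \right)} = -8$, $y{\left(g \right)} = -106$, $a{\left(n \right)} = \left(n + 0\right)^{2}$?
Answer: $4360$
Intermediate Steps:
$a{\left(n \right)} = n^{2}$
$y{\left(a{\left(-7 \right)} \right)} - 77 \left(-50 + x{\left(-5 \right)}\right) = -106 - 77 \left(-50 - 8\right) = -106 - 77 \left(-58\right) = -106 - -4466 = -106 + 4466 = 4360$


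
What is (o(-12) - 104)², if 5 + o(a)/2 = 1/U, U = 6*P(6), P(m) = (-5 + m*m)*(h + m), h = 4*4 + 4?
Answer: 75983473801/5846724 ≈ 12996.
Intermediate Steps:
h = 20 (h = 16 + 4 = 20)
P(m) = (-5 + m²)*(20 + m) (P(m) = (-5 + m*m)*(20 + m) = (-5 + m²)*(20 + m))
U = 4836 (U = 6*(-100 + 6³ - 5*6 + 20*6²) = 6*(-100 + 216 - 30 + 20*36) = 6*(-100 + 216 - 30 + 720) = 6*806 = 4836)
o(a) = -24179/2418 (o(a) = -10 + 2/4836 = -10 + 2*(1/4836) = -10 + 1/2418 = -24179/2418)
(o(-12) - 104)² = (-24179/2418 - 104)² = (-275651/2418)² = 75983473801/5846724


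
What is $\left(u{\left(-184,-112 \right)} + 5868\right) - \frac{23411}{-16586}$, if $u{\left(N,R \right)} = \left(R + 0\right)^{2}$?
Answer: $\frac{305404843}{16586} \approx 18413.0$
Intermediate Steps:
$u{\left(N,R \right)} = R^{2}$
$\left(u{\left(-184,-112 \right)} + 5868\right) - \frac{23411}{-16586} = \left(\left(-112\right)^{2} + 5868\right) - \frac{23411}{-16586} = \left(12544 + 5868\right) - - \frac{23411}{16586} = 18412 + \frac{23411}{16586} = \frac{305404843}{16586}$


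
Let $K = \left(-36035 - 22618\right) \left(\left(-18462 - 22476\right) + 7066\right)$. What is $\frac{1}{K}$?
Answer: $\frac{1}{1986694416} \approx 5.0335 \cdot 10^{-10}$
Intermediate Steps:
$K = 1986694416$ ($K = - 58653 \left(-40938 + 7066\right) = \left(-58653\right) \left(-33872\right) = 1986694416$)
$\frac{1}{K} = \frac{1}{1986694416}$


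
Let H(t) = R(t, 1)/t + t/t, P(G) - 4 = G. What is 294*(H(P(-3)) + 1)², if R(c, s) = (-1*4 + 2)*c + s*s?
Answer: 294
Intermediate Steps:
R(c, s) = s² - 2*c (R(c, s) = (-4 + 2)*c + s² = -2*c + s² = s² - 2*c)
P(G) = 4 + G
H(t) = 1 + (1 - 2*t)/t (H(t) = (1² - 2*t)/t + t/t = (1 - 2*t)/t + 1 = 1 + (1 - 2*t)/t)
294*(H(P(-3)) + 1)² = 294*((1 - (4 - 3))/(4 - 3) + 1)² = 294*((1 - 1*1)/1 + 1)² = 294*(1*(1 - 1) + 1)² = 294*(1*0 + 1)² = 294*(0 + 1)² = 294*1² = 294*1 = 294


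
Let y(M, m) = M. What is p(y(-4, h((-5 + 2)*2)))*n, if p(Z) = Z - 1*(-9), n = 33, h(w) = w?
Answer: 165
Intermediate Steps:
p(Z) = 9 + Z (p(Z) = Z + 9 = 9 + Z)
p(y(-4, h((-5 + 2)*2)))*n = (9 - 4)*33 = 5*33 = 165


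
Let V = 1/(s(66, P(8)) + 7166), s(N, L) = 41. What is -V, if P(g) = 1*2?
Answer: -1/7207 ≈ -0.00013875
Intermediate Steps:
P(g) = 2
V = 1/7207 (V = 1/(41 + 7166) = 1/7207 ≈ 0.00013875)
-V = -1*1/7207 = -1/7207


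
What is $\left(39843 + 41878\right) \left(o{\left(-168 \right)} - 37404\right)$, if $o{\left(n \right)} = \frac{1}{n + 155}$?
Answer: $- \frac{39737081413}{13} \approx -3.0567 \cdot 10^{9}$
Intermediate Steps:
$o{\left(n \right)} = \frac{1}{155 + n}$
$\left(39843 + 41878\right) \left(o{\left(-168 \right)} - 37404\right) = \left(39843 + 41878\right) \left(\frac{1}{155 - 168} - 37404\right) = 81721 \left(\frac{1}{-13} - 37404\right) = 81721 \left(- \frac{1}{13} - 37404\right) = 81721 \left(- \frac{486253}{13}\right) = - \frac{39737081413}{13}$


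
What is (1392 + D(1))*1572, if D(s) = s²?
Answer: 2189796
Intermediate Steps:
(1392 + D(1))*1572 = (1392 + 1²)*1572 = (1392 + 1)*1572 = 1393*1572 = 2189796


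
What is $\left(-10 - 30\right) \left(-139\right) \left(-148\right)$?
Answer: $-822880$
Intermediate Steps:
$\left(-10 - 30\right) \left(-139\right) \left(-148\right) = \left(-40\right) \left(-139\right) \left(-148\right) = 5560 \left(-148\right) = -822880$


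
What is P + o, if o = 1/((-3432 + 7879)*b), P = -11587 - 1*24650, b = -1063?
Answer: -171298133158/4727161 ≈ -36237.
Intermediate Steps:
P = -36237 (P = -11587 - 24650 = -36237)
o = -1/4727161 (o = 1/((-3432 + 7879)*(-1063)) = -1/1063/4447 = (1/4447)*(-1/1063) = -1/4727161 ≈ -2.1154e-7)
P + o = -36237 - 1/4727161 = -171298133158/4727161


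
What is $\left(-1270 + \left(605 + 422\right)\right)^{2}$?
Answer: $59049$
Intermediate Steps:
$\left(-1270 + \left(605 + 422\right)\right)^{2} = \left(-1270 + 1027\right)^{2} = \left(-243\right)^{2} = 59049$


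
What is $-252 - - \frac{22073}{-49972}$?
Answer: $- \frac{12615017}{49972} \approx -252.44$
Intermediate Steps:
$-252 - - \frac{22073}{-49972} = -252 - \left(-22073\right) \left(- \frac{1}{49972}\right) = -252 - \frac{22073}{49972} = - \frac{12615017}{49972}$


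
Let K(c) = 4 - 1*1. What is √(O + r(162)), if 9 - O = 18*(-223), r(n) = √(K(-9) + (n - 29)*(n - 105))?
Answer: √(4023 + 4*√474) ≈ 64.110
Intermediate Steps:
K(c) = 3 (K(c) = 4 - 1 = 3)
r(n) = √(3 + (-105 + n)*(-29 + n)) (r(n) = √(3 + (n - 29)*(n - 105)) = √(3 + (-29 + n)*(-105 + n)) = √(3 + (-105 + n)*(-29 + n)))
O = 4023 (O = 9 - 18*(-223) = 9 - 1*(-4014) = 9 + 4014 = 4023)
√(O + r(162)) = √(4023 + √(3048 + 162² - 134*162)) = √(4023 + √(3048 + 26244 - 21708)) = √(4023 + √7584) = √(4023 + 4*√474)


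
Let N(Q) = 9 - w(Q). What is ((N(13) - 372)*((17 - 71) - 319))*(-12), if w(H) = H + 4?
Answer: -1700880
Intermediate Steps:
w(H) = 4 + H
N(Q) = 5 - Q (N(Q) = 9 - (4 + Q) = 9 + (-4 - Q) = 5 - Q)
((N(13) - 372)*((17 - 71) - 319))*(-12) = (((5 - 1*13) - 372)*((17 - 71) - 319))*(-12) = (((5 - 13) - 372)*(-54 - 319))*(-12) = ((-8 - 372)*(-373))*(-12) = -380*(-373)*(-12) = 141740*(-12) = -1700880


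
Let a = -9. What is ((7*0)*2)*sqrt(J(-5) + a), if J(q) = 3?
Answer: 0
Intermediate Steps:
((7*0)*2)*sqrt(J(-5) + a) = ((7*0)*2)*sqrt(3 - 9) = (0*2)*sqrt(-6) = 0*(I*sqrt(6)) = 0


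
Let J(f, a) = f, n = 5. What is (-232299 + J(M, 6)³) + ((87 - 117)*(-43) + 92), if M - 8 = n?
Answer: -228720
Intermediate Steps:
M = 13 (M = 8 + 5 = 13)
(-232299 + J(M, 6)³) + ((87 - 117)*(-43) + 92) = (-232299 + 13³) + ((87 - 117)*(-43) + 92) = (-232299 + 2197) + (-30*(-43) + 92) = -230102 + (1290 + 92) = -230102 + 1382 = -228720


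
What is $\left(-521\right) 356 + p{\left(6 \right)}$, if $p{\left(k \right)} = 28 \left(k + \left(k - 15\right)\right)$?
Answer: $-185560$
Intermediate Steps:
$p{\left(k \right)} = -420 + 56 k$ ($p{\left(k \right)} = 28 \left(k + \left(k - 15\right)\right) = 28 \left(k + \left(-15 + k\right)\right) = 28 \left(-15 + 2 k\right) = -420 + 56 k$)
$\left(-521\right) 356 + p{\left(6 \right)} = \left(-521\right) 356 + \left(-420 + 56 \cdot 6\right) = -185476 + \left(-420 + 336\right) = -185476 - 84 = -185560$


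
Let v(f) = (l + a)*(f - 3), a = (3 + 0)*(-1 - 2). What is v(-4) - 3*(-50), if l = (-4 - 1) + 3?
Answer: 227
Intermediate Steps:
a = -9 (a = 3*(-3) = -9)
l = -2 (l = -5 + 3 = -2)
v(f) = 33 - 11*f (v(f) = (-2 - 9)*(f - 3) = -11*(-3 + f) = 33 - 11*f)
v(-4) - 3*(-50) = (33 - 11*(-4)) - 3*(-50) = (33 + 44) + 150 = 77 + 150 = 227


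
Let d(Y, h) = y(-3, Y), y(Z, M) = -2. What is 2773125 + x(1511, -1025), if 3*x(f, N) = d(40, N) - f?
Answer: 8317862/3 ≈ 2.7726e+6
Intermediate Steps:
d(Y, h) = -2
x(f, N) = -⅔ - f/3 (x(f, N) = (-2 - f)/3 = -⅔ - f/3)
2773125 + x(1511, -1025) = 2773125 + (-⅔ - ⅓*1511) = 2773125 + (-⅔ - 1511/3) = 2773125 - 1513/3 = 8317862/3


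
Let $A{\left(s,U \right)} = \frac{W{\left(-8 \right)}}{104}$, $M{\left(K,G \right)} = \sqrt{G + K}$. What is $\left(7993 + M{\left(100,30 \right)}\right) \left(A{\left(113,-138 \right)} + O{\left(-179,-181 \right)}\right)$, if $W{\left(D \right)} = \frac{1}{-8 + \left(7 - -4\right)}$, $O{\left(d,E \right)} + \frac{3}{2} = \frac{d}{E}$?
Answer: $- \frac{229231247}{56472} - \frac{28679 \sqrt{130}}{56472} \approx -4065.0$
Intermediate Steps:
$O{\left(d,E \right)} = - \frac{3}{2} + \frac{d}{E}$
$W{\left(D \right)} = \frac{1}{3}$ ($W{\left(D \right)} = \frac{1}{-8 + \left(7 + 4\right)} = \frac{1}{-8 + 11} = \frac{1}{3}$)
$A{\left(s,U \right)} = \frac{1}{312}$ ($A{\left(s,U \right)} = \frac{1}{3 \cdot 104} = \frac{1}{3} \cdot \frac{1}{104} = \frac{1}{312}$)
$\left(7993 + M{\left(100,30 \right)}\right) \left(A{\left(113,-138 \right)} + O{\left(-179,-181 \right)}\right) = \left(7993 + \sqrt{30 + 100}\right) \left(\frac{1}{312} - \left(\frac{3}{2} + \frac{179}{-181}\right)\right) = \left(7993 + \sqrt{130}\right) \left(\frac{1}{312} - \frac{185}{362}\right) = \left(7993 + \sqrt{130}\right) \left(- \frac{28679}{56472}\right) = - \frac{229231247}{56472} - \frac{28679 \sqrt{130}}{56472}$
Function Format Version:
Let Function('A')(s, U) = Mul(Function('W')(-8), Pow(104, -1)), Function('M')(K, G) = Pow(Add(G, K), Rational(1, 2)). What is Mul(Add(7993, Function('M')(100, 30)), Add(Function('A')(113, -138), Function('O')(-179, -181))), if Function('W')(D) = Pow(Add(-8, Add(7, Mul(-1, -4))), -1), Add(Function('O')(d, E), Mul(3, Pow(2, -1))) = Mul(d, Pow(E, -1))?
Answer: Add(Rational(-229231247, 56472), Mul(Rational(-28679, 56472), Pow(130, Rational(1, 2)))) ≈ -4065.0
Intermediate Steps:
Function('O')(d, E) = Add(Rational(-3, 2), Mul(d, Pow(E, -1)))
Function('W')(D) = Rational(1, 3) (Function('W')(D) = Pow(Add(-8, Add(7, 4)), -1) = Pow(Add(-8, 11), -1) = Pow(3, -1) = Rational(1, 3))
Function('A')(s, U) = Rational(1, 312) (Function('A')(s, U) = Mul(Rational(1, 3), Pow(104, -1)) = Mul(Rational(1, 3), Rational(1, 104)) = Rational(1, 312))
Mul(Add(7993, Function('M')(100, 30)), Add(Function('A')(113, -138), Function('O')(-179, -181))) = Mul(Add(7993, Pow(Add(30, 100), Rational(1, 2))), Add(Rational(1, 312), Add(Rational(-3, 2), Mul(-179, Pow(-181, -1))))) = Mul(Add(7993, Pow(130, Rational(1, 2))), Add(Rational(1, 312), Add(Rational(-3, 2), Mul(-179, Rational(-1, 181))))) = Mul(Add(7993, Pow(130, Rational(1, 2))), Add(Rational(1, 312), Add(Rational(-3, 2), Rational(179, 181)))) = Mul(Add(7993, Pow(130, Rational(1, 2))), Add(Rational(1, 312), Rational(-185, 362))) = Mul(Add(7993, Pow(130, Rational(1, 2))), Rational(-28679, 56472)) = Add(Rational(-229231247, 56472), Mul(Rational(-28679, 56472), Pow(130, Rational(1, 2))))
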